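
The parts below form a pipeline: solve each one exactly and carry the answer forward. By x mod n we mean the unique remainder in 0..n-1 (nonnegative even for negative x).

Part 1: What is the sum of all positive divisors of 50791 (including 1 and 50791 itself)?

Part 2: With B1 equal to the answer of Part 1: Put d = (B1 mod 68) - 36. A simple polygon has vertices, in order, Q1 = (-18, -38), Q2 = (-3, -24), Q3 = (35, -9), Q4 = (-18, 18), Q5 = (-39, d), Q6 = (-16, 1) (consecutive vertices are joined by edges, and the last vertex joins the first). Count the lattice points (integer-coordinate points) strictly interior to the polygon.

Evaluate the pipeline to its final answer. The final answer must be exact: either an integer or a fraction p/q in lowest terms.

1462

Part 1: 50791 = 13 * 3907; sigma = (1 + 13) * (1 + 3907) = 14 * 3908 = 54712; answer 54712
Part 2: B1 = 54712; d = 4; cross terms: (-18*-24 - -3*-38)=318, (-3*-9 - 35*-24)=867, (35*18 - -18*-9)=468, (-18*4 - -39*18)=630, (-39*1 - -16*4)=25, (-16*-38 - -18*1)=626; twice the area = |2934| = 2934; area = 1467; boundary points = 1 + 1 + 1 + 7 + 1 + 1 = 12; strictly interior points = area - boundary/2 + 1 = 1462; answer 1462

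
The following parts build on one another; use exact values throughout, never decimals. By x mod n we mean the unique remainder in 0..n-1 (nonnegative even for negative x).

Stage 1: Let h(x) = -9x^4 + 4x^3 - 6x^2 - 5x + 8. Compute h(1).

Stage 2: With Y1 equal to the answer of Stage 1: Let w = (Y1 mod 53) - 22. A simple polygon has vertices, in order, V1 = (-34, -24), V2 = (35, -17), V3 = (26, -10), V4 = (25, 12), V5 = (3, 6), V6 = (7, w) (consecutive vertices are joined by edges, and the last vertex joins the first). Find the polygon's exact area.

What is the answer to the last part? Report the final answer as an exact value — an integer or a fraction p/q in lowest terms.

2827/2

Stage 1: -9*(1)^4 + 4*(1)^3 - 6*(1)^2 - 5*(1)^1 + 8 = (-9) + (4) + (-6) + (-5) + (8) = -8; answer -8
Stage 2: Y1 = -8; w = 23; cross terms: (-34*-17 - 35*-24)=1418, (35*-10 - 26*-17)=92, (26*12 - 25*-10)=562, (25*6 - 3*12)=114, (3*23 - 7*6)=27, (7*-24 - -34*23)=614; twice the area = |2827| = 2827; area = 2827/2; answer 2827/2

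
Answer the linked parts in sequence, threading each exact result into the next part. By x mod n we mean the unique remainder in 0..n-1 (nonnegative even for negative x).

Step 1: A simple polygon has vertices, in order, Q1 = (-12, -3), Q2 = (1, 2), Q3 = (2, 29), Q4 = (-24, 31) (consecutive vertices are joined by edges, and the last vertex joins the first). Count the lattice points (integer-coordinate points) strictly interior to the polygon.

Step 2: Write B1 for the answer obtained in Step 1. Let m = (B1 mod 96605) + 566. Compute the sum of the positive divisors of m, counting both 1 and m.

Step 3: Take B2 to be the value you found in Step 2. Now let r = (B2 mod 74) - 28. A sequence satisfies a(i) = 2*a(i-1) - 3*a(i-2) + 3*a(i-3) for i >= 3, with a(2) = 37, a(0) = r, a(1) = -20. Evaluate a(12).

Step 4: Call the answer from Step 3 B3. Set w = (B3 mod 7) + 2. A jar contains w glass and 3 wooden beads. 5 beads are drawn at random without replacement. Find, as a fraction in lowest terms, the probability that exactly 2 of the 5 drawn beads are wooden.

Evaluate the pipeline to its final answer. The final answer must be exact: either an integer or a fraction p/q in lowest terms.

5/12

Step 1: cross terms: (-12*2 - 1*-3)=-21, (1*29 - 2*2)=25, (2*31 - -24*29)=758, (-24*-3 - -12*31)=444; twice the area = |1206| = 1206; area = 603; boundary points = 1 + 1 + 2 + 2 = 6; strictly interior points = area - boundary/2 + 1 = 601; answer 601
Step 2: B1 = 601; m = 1167; 1167 = 3 * 389; sigma = (1 + 3) * (1 + 389) = 4 * 390 = 1560; answer 1560
Step 3: B2 = 1560; r = -22; a(3) = 2*(37) - 3*(-20) + 3*(-22) = 68; iterating: a(3)=68, a(4)=-35, a(5)=-163, a(6)=-17, a(7)=350, a(8)=262, a(9)=-577, a(10)=-890, a(11)=737, a(12)=2413; answer 2413
Step 4: B3 = 2413; w = 7; total draws C(10,5) = 252; favorable C(3,2)*C(7,3) = 105; P = 5/12; answer 5/12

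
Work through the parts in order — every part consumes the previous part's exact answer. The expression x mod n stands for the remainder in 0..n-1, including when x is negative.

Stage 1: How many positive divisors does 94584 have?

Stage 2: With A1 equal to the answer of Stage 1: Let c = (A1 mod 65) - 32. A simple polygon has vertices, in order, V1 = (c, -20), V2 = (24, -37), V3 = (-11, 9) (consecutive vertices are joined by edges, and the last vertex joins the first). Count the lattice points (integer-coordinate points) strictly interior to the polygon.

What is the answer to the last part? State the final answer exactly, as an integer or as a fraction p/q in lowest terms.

254

Stage 1: 94584 = 2^3 * 3 * 7 * 563; number of divisors = (3+1) * (1+1) * (1+1) * (1+1) = 32; answer 32
Stage 2: A1 = 32; c = 0; cross terms: (0*-37 - 24*-20)=480, (24*9 - -11*-37)=-191, (-11*-20 - 0*9)=220; twice the area = |509| = 509; area = 509/2; boundary points = 1 + 1 + 1 = 3; strictly interior points = area - boundary/2 + 1 = 254; answer 254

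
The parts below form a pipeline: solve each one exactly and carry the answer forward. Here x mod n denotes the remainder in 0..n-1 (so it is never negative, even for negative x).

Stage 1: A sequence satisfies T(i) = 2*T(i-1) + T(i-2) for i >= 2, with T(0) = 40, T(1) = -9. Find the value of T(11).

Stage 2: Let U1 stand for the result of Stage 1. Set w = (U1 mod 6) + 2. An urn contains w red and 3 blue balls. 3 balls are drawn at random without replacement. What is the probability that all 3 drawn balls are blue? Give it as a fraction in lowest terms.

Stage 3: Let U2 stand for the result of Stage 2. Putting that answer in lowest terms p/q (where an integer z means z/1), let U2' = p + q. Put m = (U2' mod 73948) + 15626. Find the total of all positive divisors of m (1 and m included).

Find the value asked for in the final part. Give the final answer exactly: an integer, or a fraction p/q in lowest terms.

21840

Stage 1: T(2) = 2*(-9) + 1*(40) = 22; iterating: T(2)=22, T(3)=35, T(4)=92, T(5)=219, T(6)=530, T(7)=1279, T(8)=3088, T(9)=7455, T(10)=17998, T(11)=43451; answer 43451
Stage 2: U1 = 43451; w = 7; total draws C(10,3) = 120; favorable C(3,3) = 1; P = 1/120; answer 1/120
Stage 3: U2 = 1/120; threaded value p + q = 121; m = 15747; 15747 = 3 * 29 * 181; sigma = (1 + 3) * (1 + 29) * (1 + 181) = 4 * 30 * 182 = 21840; answer 21840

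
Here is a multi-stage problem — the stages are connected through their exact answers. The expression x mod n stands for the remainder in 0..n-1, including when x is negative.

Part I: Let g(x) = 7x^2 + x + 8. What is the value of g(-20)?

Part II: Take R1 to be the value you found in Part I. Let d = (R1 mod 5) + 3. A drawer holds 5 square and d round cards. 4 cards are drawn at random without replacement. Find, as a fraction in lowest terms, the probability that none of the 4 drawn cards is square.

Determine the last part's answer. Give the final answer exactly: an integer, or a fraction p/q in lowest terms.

1/22

Part I: 7*(-20)^2 + 1*(-20)^1 + 8 = (2800) + (-20) + (8) = 2788; answer 2788
Part II: R1 = 2788; d = 6; total draws C(11,4) = 330; favorable C(6,4) = 15; P = 1/22; answer 1/22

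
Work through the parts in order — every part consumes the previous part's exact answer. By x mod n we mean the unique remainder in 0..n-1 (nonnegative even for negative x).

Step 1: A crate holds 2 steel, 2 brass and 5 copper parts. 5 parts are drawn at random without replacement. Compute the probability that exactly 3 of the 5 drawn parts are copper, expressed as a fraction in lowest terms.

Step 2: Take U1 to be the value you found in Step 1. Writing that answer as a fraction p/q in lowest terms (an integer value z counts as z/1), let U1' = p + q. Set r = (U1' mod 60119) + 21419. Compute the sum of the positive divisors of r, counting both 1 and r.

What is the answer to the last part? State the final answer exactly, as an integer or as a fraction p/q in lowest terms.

Step 1: total draws C(9,5) = 126; favorable C(5,3)*C(4,2) = 60; P = 10/21; answer 10/21
Step 2: U1 = 10/21; threaded value p + q = 31; r = 21450; 21450 = 2 * 3 * 5^2 * 11 * 13; sigma = (1 + 2) * (1 + 3) * (1 + 5 + 25) * (1 + 11) * (1 + 13) = 3 * 4 * 31 * 12 * 14 = 62496; answer 62496

62496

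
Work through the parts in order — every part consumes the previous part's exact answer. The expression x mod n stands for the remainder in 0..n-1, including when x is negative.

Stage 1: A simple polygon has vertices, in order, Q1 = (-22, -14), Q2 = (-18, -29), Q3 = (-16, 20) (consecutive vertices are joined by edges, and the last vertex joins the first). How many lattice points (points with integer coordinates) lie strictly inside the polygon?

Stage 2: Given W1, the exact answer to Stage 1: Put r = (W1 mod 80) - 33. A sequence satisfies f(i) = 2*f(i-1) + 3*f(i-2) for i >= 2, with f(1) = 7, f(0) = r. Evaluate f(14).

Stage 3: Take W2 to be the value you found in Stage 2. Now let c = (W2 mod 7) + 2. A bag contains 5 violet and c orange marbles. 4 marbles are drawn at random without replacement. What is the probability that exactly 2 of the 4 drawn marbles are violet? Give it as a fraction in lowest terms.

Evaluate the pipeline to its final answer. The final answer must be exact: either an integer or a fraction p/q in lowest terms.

Stage 1: cross terms: (-22*-29 - -18*-14)=386, (-18*20 - -16*-29)=-824, (-16*-14 - -22*20)=664; twice the area = |226| = 226; area = 113; boundary points = 1 + 1 + 2 = 4; strictly interior points = area - boundary/2 + 1 = 112; answer 112
Stage 2: W1 = 112; r = -1; f(2) = 2*(7) + 3*(-1) = 11; iterating: f(2)=11, f(3)=43, f(4)=119, f(5)=367, f(6)=1091, f(7)=3283, f(8)=9839, f(9)=29527, f(10)=88571, f(11)=265723, f(12)=797159, f(13)=2391487, f(14)=7174451; answer 7174451
Stage 3: W2 = 7174451; c = 6; total draws C(11,4) = 330; favorable C(5,2)*C(6,2) = 150; P = 5/11; answer 5/11

5/11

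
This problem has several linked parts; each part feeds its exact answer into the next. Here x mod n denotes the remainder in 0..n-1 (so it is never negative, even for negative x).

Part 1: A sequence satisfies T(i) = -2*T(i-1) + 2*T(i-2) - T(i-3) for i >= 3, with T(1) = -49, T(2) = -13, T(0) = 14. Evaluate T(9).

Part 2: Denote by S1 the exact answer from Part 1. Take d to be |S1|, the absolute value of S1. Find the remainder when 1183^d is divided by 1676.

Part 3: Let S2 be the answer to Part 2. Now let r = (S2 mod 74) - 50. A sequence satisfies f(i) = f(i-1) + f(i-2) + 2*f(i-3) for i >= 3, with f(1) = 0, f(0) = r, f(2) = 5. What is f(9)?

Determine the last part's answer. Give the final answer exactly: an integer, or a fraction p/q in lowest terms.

Part 1: T(3) = -2*(-13) + 2*(-49) - 1*(14) = -86; iterating: T(3)=-86, T(4)=195, T(5)=-549, T(6)=1574, T(7)=-4441, T(8)=12579, T(9)=-35614; answer -35614
Part 2: S1 = -35614; d = 35614; squarings mod 1676: 1183^1=1183, 1183^2=29, 1183^4=841, 1183^8=9, 1183^16=81, 1183^32=1533, 1183^64=337, 1183^128=1277, 1183^256=1657, 1183^512=361, 1183^1024=1269, 1183^2048=1401, 1183^4096=205, 1183^8192=125, 1183^16384=541, 1183^32768=1057; 1183^35614 = 1183^2 * 1183^4 * 1183^8 * 1183^16 * 1183^256 * 1183^512 * 1183^2048 * 1183^32768 = 605 (mod 1676); answer 605
Part 3: S2 = 605; r = -37; f(3) = 1*(5) + 1*(0) + 2*(-37) = -69; iterating: f(3)=-69, f(4)=-64, f(5)=-123, f(6)=-325, f(7)=-576, f(8)=-1147, f(9)=-2373; answer -2373

-2373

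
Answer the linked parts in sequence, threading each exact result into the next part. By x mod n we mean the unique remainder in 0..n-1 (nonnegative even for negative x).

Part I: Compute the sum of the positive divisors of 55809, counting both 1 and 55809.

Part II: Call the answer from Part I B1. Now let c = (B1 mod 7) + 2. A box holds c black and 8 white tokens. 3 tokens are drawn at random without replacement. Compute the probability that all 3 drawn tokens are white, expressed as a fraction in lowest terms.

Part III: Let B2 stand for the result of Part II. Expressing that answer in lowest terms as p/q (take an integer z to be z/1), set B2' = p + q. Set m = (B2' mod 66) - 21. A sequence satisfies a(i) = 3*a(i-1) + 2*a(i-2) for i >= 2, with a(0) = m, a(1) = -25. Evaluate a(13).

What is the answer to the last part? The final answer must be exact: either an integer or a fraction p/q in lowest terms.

-87934885

Part I: 55809 = 3^4 * 13 * 53; sigma = (1 + 3 + 9 + 27 + 81) * (1 + 13) * (1 + 53) = 121 * 14 * 54 = 91476; answer 91476
Part II: B1 = 91476; c = 2; total draws C(10,3) = 120; favorable C(8,3) = 56; P = 7/15; answer 7/15
Part III: B2 = 7/15; threaded value p + q = 22; m = 1; a(2) = 3*(-25) + 2*(1) = -73; iterating: a(2)=-73, a(3)=-269, a(4)=-953, a(5)=-3397, a(6)=-12097, a(7)=-43085, a(8)=-153449, a(9)=-546517, a(10)=-1946449, a(11)=-6932381, a(12)=-24690041, a(13)=-87934885; answer -87934885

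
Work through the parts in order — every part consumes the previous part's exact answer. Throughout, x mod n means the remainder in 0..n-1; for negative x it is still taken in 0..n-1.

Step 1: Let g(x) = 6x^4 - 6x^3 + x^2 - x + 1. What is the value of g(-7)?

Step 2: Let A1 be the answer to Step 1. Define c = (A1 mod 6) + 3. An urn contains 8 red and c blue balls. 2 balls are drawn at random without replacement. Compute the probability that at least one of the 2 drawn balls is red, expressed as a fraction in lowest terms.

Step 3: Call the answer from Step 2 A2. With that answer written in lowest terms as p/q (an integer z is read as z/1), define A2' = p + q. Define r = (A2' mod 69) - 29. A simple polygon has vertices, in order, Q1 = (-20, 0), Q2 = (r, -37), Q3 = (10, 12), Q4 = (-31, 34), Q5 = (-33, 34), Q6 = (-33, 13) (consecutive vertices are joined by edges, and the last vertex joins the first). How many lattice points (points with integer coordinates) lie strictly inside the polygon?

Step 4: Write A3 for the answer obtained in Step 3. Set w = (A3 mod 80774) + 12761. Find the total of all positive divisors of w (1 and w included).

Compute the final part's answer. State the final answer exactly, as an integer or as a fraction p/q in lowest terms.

24794

Step 1: 6*(-7)^4 - 6*(-7)^3 + 1*(-7)^2 - 1*(-7)^1 + 1 = (14406) + (2058) + (49) + (7) + (1) = 16521; answer 16521
Step 2: A1 = 16521; c = 6; total draws C(14,2) = 91; complement C(6,2) = 15; favorable 91 - 15 = 76; P = 76/91; answer 76/91
Step 3: A2 = 76/91; threaded value p + q = 167; r = 0; cross terms: (-20*-37 - 0*0)=740, (0*12 - 10*-37)=370, (10*34 - -31*12)=712, (-31*34 - -33*34)=68, (-33*13 - -33*34)=693, (-33*0 - -20*13)=260; twice the area = |2843| = 2843; area = 2843/2; boundary points = 1 + 1 + 1 + 2 + 21 + 13 = 39; strictly interior points = area - boundary/2 + 1 = 1403; answer 1403
Step 4: A3 = 1403; w = 14164; 14164 = 2^2 * 3541; sigma = (1 + 2 + 4) * (1 + 3541) = 7 * 3542 = 24794; answer 24794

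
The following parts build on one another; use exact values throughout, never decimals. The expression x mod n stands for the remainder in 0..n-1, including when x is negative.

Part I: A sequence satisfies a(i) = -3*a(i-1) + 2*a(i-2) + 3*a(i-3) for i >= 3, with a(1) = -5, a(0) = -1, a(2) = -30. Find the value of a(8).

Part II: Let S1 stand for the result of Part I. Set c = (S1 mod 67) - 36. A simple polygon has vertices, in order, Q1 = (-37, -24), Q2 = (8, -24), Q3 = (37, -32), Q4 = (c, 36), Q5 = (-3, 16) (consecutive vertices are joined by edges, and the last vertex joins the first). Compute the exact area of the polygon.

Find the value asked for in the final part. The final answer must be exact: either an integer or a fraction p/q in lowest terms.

2508

Part I: a(3) = -3*(-30) + 2*(-5) + 3*(-1) = 77; iterating: a(3)=77, a(4)=-306, a(5)=982, a(6)=-3327, a(7)=11027, a(8)=-36789; answer -36789
Part II: S1 = -36789; c = 25; cross terms: (-37*-24 - 8*-24)=1080, (8*-32 - 37*-24)=632, (37*36 - 25*-32)=2132, (25*16 - -3*36)=508, (-3*-24 - -37*16)=664; twice the area = |5016| = 5016; area = 2508; answer 2508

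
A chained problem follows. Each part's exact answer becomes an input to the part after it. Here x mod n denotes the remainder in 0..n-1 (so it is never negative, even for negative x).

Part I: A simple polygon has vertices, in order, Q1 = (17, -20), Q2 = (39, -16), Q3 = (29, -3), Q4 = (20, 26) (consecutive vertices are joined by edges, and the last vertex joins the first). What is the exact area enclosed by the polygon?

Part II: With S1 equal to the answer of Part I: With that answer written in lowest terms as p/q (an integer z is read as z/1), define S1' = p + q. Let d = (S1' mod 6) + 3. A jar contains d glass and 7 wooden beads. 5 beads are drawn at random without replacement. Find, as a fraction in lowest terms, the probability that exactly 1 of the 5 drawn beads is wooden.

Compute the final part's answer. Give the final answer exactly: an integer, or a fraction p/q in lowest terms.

1/66

Part I: cross terms: (17*-16 - 39*-20)=508, (39*-3 - 29*-16)=347, (29*26 - 20*-3)=814, (20*-20 - 17*26)=-842; twice the area = |827| = 827; area = 827/2; answer 827/2
Part II: S1 = 827/2; threaded value p + q = 829; d = 4; total draws C(11,5) = 462; favorable C(7,1)*C(4,4) = 7; P = 1/66; answer 1/66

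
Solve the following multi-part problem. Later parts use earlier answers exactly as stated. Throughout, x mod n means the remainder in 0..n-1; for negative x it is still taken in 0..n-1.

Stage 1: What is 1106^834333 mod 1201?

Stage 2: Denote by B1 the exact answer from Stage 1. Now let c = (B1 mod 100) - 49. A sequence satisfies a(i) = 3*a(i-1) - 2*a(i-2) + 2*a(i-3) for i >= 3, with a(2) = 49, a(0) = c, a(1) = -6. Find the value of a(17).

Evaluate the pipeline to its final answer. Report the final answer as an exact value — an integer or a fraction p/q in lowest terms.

Stage 1: squarings mod 1201: 1106^1=1106, 1106^2=618, 1106^4=6, 1106^8=36, 1106^16=95, 1106^32=618, 1106^64=6, 1106^128=36, 1106^256=95, 1106^512=618, 1106^1024=6, 1106^2048=36, 1106^4096=95, 1106^8192=618, 1106^16384=6, 1106^32768=36, 1106^65536=95, 1106^131072=618, 1106^262144=6, 1106^524288=36; 1106^834333 = 1106^1 * 1106^4 * 1106^8 * 1106^16 * 1106^256 * 1106^512 * 1106^2048 * 1106^4096 * 1106^8192 * 1106^32768 * 1106^262144 * 1106^524288 = 139 (mod 1201); answer 139
Stage 2: B1 = 139; c = -10; a(3) = 3*(49) - 2*(-6) + 2*(-10) = 139; iterating: a(3)=139, a(4)=307, a(5)=741, a(6)=1887, a(7)=4793, a(8)=12087, a(9)=30449, a(10)=76759, a(11)=193553, a(12)=488039, a(13)=1230529, a(14)=3102615, a(15)=7822865, a(16)=19724423, a(17)=49732769; answer 49732769

49732769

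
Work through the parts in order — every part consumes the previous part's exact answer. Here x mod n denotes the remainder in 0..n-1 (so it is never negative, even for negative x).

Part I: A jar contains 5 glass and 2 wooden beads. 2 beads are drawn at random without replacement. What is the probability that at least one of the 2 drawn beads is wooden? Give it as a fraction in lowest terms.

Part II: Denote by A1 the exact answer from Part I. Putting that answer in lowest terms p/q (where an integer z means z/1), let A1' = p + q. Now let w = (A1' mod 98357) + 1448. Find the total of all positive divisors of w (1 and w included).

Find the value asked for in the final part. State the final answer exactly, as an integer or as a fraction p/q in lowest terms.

Part I: total draws C(7,2) = 21; complement C(5,2) = 10; favorable 21 - 10 = 11; P = 11/21; answer 11/21
Part II: A1 = 11/21; threaded value p + q = 32; w = 1480; 1480 = 2^3 * 5 * 37; sigma = (1 + 2 + 4 + 8) * (1 + 5) * (1 + 37) = 15 * 6 * 38 = 3420; answer 3420

3420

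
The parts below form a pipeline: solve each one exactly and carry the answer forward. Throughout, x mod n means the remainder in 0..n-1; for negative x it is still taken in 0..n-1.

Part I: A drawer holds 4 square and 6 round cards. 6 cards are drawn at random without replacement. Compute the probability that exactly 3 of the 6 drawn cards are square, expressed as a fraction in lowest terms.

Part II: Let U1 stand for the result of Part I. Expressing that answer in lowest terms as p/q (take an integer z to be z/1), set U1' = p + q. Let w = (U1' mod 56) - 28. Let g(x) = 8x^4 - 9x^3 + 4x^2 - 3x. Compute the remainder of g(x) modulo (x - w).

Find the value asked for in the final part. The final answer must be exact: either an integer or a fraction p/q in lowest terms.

0

Part I: total draws C(10,6) = 210; favorable C(4,3)*C(6,3) = 80; P = 8/21; answer 8/21
Part II: U1 = 8/21; threaded value p + q = 29; w = 1; remainder = value at the root: 8*(1)^4 - 9*(1)^3 + 4*(1)^2 - 3*(1)^1 = (8) + (-9) + (4) + (-3) = 0; answer 0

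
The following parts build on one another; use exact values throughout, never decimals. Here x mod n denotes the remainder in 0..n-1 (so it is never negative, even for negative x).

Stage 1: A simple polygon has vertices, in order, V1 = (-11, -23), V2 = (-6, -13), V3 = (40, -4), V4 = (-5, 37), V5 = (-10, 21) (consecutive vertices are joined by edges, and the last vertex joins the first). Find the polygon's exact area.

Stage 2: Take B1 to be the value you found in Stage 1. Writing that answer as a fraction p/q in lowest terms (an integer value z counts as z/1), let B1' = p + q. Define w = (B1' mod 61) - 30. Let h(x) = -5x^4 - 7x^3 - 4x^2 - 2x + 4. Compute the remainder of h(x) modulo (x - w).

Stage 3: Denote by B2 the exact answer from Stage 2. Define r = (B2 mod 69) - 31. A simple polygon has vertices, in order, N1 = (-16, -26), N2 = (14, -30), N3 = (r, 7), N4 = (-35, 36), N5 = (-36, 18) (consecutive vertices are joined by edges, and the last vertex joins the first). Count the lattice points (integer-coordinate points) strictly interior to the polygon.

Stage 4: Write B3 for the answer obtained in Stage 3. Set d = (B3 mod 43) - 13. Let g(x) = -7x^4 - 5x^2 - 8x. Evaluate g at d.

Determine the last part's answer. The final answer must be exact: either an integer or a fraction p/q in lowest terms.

Stage 1: cross terms: (-11*-13 - -6*-23)=5, (-6*-4 - 40*-13)=544, (40*37 - -5*-4)=1460, (-5*21 - -10*37)=265, (-10*-23 - -11*21)=461; twice the area = |2735| = 2735; area = 2735/2; answer 2735/2
Stage 2: B1 = 2735/2; threaded value p + q = 2737; w = 23; remainder = value at the root: -5*(23)^4 - 7*(23)^3 - 4*(23)^2 - 2*(23)^1 + 4 = (-1399205) + (-85169) + (-2116) + (-46) + (4) = -1486532; answer -1486532
Stage 3: B2 = -1486532; r = -27; cross terms: (-16*-30 - 14*-26)=844, (14*7 - -27*-30)=-712, (-27*36 - -35*7)=-727, (-35*18 - -36*36)=666, (-36*-26 - -16*18)=1224; twice the area = |1295| = 1295; area = 1295/2; boundary points = 2 + 1 + 1 + 1 + 4 = 9; strictly interior points = area - boundary/2 + 1 = 644; answer 644
Stage 4: B3 = 644; d = 29; -7*(29)^4 - 5*(29)^2 - 8*(29)^1 = (-4950967) + (-4205) + (-232) = -4955404; answer -4955404

-4955404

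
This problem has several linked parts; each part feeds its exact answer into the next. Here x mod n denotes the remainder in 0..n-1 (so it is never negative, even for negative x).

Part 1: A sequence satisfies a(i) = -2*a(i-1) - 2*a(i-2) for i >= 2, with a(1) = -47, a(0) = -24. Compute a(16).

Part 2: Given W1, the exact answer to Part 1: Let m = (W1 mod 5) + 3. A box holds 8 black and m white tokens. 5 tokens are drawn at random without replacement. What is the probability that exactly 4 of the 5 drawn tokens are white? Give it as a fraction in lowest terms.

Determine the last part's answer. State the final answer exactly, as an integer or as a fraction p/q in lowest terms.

Part 1: a(2) = -2*(-47) - 2*(-24) = 142; iterating: a(2)=142, a(3)=-190, a(4)=96, a(5)=188, a(6)=-568, a(7)=760, a(8)=-384, a(9)=-752, a(10)=2272, a(11)=-3040, a(12)=1536, a(13)=3008, a(14)=-9088, a(15)=12160, a(16)=-6144; answer -6144
Part 2: W1 = -6144; m = 4; total draws C(12,5) = 792; favorable C(4,4)*C(8,1) = 8; P = 1/99; answer 1/99

1/99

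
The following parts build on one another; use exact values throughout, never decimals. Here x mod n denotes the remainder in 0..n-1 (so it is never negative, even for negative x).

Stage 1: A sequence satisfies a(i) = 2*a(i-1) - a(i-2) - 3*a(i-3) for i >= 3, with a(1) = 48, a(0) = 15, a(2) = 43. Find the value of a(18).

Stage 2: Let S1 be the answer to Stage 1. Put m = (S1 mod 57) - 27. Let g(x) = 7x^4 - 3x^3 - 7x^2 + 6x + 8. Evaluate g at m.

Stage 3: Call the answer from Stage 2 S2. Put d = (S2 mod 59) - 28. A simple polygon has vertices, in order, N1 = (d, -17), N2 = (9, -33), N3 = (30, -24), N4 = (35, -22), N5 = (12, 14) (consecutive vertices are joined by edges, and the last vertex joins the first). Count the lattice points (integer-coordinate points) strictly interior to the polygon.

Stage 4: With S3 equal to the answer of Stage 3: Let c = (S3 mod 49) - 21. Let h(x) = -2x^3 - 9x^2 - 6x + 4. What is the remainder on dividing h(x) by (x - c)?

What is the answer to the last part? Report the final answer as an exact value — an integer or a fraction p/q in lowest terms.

Stage 1: a(3) = 2*(43) - 1*(48) - 3*(15) = -7; iterating: a(3)=-7, a(4)=-201, a(5)=-524, a(6)=-826, a(7)=-525, a(8)=1348, a(9)=5699, a(10)=11625, a(11)=13507, a(12)=-1708, a(13)=-51798, a(14)=-142409, a(15)=-227896, a(16)=-157989, a(17)=339145, a(18)=1519967; answer 1519967
Stage 2: S1 = 1519967; m = -22; 7*(-22)^4 - 3*(-22)^3 - 7*(-22)^2 + 6*(-22)^1 + 8 = (1639792) + (31944) + (-3388) + (-132) + (8) = 1668224; answer 1668224
Stage 3: S2 = 1668224; d = 30; cross terms: (30*-33 - 9*-17)=-837, (9*-24 - 30*-33)=774, (30*-22 - 35*-24)=180, (35*14 - 12*-22)=754, (12*-17 - 30*14)=-624; twice the area = |247| = 247; area = 247/2; boundary points = 1 + 3 + 1 + 1 + 1 = 7; strictly interior points = area - boundary/2 + 1 = 121; answer 121
Stage 4: S3 = 121; c = 2; remainder = value at the root: -2*(2)^3 - 9*(2)^2 - 6*(2)^1 + 4 = (-16) + (-36) + (-12) + (4) = -60; answer -60

-60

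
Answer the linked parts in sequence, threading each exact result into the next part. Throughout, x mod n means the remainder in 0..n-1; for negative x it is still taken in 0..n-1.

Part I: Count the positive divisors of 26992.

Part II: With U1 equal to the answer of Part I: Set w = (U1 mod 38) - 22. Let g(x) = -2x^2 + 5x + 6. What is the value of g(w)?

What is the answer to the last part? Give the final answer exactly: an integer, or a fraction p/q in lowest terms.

Part I: 26992 = 2^4 * 7 * 241; number of divisors = (4+1) * (1+1) * (1+1) = 20; answer 20
Part II: U1 = 20; w = -2; -2*(-2)^2 + 5*(-2)^1 + 6 = (-8) + (-10) + (6) = -12; answer -12

-12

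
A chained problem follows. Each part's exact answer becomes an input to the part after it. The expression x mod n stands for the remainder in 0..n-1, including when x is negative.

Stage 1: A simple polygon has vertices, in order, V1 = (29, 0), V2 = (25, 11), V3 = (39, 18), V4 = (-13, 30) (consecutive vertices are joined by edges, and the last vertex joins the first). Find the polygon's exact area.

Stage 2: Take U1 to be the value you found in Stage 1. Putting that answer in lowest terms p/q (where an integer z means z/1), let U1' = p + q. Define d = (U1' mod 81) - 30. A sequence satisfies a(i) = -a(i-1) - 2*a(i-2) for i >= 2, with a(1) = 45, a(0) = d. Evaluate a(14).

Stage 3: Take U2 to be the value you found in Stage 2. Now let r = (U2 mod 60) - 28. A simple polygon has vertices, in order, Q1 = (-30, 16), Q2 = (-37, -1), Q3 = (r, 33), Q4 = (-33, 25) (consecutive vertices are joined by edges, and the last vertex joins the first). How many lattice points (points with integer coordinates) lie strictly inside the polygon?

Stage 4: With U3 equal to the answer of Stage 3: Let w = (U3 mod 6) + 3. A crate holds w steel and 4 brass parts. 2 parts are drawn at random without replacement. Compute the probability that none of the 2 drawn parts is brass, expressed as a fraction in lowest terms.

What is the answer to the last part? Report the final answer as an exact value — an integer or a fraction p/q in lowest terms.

Stage 1: cross terms: (29*11 - 25*0)=319, (25*18 - 39*11)=21, (39*30 - -13*18)=1404, (-13*0 - 29*30)=-870; twice the area = |874| = 874; area = 437; answer 437
Stage 2: U1 = 437; threaded value p + q = 438; d = 3; a(2) = -1*(45) - 2*(3) = -51; iterating: a(2)=-51, a(3)=-39, a(4)=141, a(5)=-63, a(6)=-219, a(7)=345, a(8)=93, a(9)=-783, a(10)=597, a(11)=969, a(12)=-2163, a(13)=225, a(14)=4101; answer 4101
Stage 3: U2 = 4101; r = -7; cross terms: (-30*-1 - -37*16)=622, (-37*33 - -7*-1)=-1228, (-7*25 - -33*33)=914, (-33*16 - -30*25)=222; twice the area = |530| = 530; area = 265; boundary points = 1 + 2 + 2 + 3 = 8; strictly interior points = area - boundary/2 + 1 = 262; answer 262
Stage 4: U3 = 262; w = 7; total draws C(11,2) = 55; favorable C(7,2) = 21; P = 21/55; answer 21/55

21/55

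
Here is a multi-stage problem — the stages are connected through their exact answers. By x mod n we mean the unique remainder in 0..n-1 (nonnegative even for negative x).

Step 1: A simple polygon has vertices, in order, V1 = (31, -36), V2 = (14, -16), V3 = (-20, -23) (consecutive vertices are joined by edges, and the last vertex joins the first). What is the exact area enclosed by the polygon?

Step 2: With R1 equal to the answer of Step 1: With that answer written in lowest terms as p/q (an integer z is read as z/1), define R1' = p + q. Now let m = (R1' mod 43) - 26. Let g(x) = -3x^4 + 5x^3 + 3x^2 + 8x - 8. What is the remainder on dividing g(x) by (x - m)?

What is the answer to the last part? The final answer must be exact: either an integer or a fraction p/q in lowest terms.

5

Step 1: cross terms: (31*-16 - 14*-36)=8, (14*-23 - -20*-16)=-642, (-20*-36 - 31*-23)=1433; twice the area = |799| = 799; area = 799/2; answer 799/2
Step 2: R1 = 799/2; threaded value p + q = 801; m = 1; remainder = value at the root: -3*(1)^4 + 5*(1)^3 + 3*(1)^2 + 8*(1)^1 - 8 = (-3) + (5) + (3) + (8) + (-8) = 5; answer 5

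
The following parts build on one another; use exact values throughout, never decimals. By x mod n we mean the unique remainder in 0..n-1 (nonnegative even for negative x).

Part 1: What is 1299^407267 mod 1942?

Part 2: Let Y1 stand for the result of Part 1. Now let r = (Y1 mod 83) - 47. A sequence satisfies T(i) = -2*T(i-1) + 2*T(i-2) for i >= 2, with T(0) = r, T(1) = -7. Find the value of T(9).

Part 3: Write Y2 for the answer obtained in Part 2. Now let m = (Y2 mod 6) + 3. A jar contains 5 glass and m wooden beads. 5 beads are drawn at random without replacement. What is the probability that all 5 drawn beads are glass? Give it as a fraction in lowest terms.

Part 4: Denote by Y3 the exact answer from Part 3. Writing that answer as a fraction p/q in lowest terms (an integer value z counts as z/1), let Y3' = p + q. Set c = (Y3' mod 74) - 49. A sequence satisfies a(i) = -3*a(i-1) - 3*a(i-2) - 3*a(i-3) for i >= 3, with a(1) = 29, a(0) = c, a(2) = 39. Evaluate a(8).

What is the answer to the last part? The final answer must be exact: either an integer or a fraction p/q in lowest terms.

10260

Part 1: squarings mod 1942: 1299^1=1299, 1299^2=1745, 1299^4=1911, 1299^8=961, 1299^16=1071, 1299^32=1261, 1299^64=1565, 1299^128=363, 1299^256=1655, 1299^512=805, 1299^1024=1339, 1299^2048=455, 1299^4096=1173, 1299^8192=993, 1299^16384=1455, 1299^32768=245, 1299^65536=1765, 1299^131072=257, 1299^262144=21; 1299^407267 = 1299^1 * 1299^2 * 1299^32 * 1299^64 * 1299^128 * 1299^512 * 1299^1024 * 1299^4096 * 1299^8192 * 1299^131072 * 1299^262144 = 1787 (mod 1942); answer 1787
Part 2: Y1 = 1787; r = -3; T(2) = -2*(-7) + 2*(-3) = 8; iterating: T(2)=8, T(3)=-30, T(4)=76, T(5)=-212, T(6)=576, T(7)=-1576, T(8)=4304, T(9)=-11760; answer -11760
Part 3: Y2 = -11760; m = 3; total draws C(8,5) = 56; favorable C(5,5) = 1; P = 1/56; answer 1/56
Part 4: Y3 = 1/56; threaded value p + q = 57; c = 8; a(3) = -3*(39) - 3*(29) - 3*(8) = -228; iterating: a(3)=-228, a(4)=480, a(5)=-873, a(6)=1863, a(7)=-4410, a(8)=10260; answer 10260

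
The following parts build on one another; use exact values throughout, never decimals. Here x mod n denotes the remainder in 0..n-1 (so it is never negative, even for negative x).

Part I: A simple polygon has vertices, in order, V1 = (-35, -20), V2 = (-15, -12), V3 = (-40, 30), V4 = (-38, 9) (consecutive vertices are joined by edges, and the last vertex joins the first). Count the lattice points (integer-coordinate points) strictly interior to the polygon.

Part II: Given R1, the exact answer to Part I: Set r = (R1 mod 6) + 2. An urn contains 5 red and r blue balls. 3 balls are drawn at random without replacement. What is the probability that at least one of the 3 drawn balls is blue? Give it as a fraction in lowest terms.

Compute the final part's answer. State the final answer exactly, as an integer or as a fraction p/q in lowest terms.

Part I: cross terms: (-35*-12 - -15*-20)=120, (-15*30 - -40*-12)=-930, (-40*9 - -38*30)=780, (-38*-20 - -35*9)=1075; twice the area = |1045| = 1045; area = 1045/2; boundary points = 4 + 1 + 1 + 1 = 7; strictly interior points = area - boundary/2 + 1 = 520; answer 520
Part II: R1 = 520; r = 6; total draws C(11,3) = 165; complement C(5,3) = 10; favorable 165 - 10 = 155; P = 31/33; answer 31/33

31/33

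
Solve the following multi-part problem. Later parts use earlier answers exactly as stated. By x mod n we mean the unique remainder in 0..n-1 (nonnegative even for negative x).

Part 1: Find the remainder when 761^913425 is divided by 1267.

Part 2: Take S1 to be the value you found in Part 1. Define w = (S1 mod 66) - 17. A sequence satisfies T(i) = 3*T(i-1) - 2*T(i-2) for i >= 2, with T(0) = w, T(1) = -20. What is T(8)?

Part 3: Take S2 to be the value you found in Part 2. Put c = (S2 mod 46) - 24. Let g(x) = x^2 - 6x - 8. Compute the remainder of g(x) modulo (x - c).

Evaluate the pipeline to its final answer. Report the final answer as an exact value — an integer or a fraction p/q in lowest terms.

152

Part 1: squarings mod 1267: 761^1=761, 761^2=102, 761^4=268, 761^8=872, 761^16=184, 761^32=914, 761^64=443, 761^128=1131, 761^256=758, 761^512=613, 761^1024=737, 761^2048=893, 761^4096=506, 761^8192=102, 761^16384=268, 761^32768=872, 761^65536=184, 761^131072=914, 761^262144=443, 761^524288=1131; 761^913425 = 761^1 * 761^16 * 761^4096 * 761^8192 * 761^16384 * 761^32768 * 761^65536 * 761^262144 * 761^524288 = 230 (mod 1267); answer 230
Part 2: S1 = 230; w = 15; T(2) = 3*(-20) - 2*(15) = -90; iterating: T(2)=-90, T(3)=-230, T(4)=-510, T(5)=-1070, T(6)=-2190, T(7)=-4430, T(8)=-8910; answer -8910
Part 3: S2 = -8910; c = -10; remainder = value at the root: 1*(-10)^2 - 6*(-10)^1 - 8 = (100) + (60) + (-8) = 152; answer 152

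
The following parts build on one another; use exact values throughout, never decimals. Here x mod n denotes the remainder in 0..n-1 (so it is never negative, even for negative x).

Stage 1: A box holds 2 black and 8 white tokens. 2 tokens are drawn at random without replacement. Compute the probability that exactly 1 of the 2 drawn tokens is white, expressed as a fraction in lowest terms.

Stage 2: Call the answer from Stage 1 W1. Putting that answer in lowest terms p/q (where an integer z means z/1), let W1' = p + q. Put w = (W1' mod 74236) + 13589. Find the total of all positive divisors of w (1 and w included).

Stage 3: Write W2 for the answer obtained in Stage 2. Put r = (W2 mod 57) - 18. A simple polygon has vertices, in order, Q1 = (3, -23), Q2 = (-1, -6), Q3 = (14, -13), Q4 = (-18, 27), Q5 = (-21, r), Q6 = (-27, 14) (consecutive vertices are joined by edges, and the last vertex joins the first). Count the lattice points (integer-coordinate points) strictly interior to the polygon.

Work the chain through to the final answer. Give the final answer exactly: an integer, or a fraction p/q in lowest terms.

Stage 1: total draws C(10,2) = 45; favorable C(8,1)*C(2,1) = 16; P = 16/45; answer 16/45
Stage 2: W1 = 16/45; threaded value p + q = 61; w = 13650; 13650 = 2 * 3 * 5^2 * 7 * 13; sigma = (1 + 2) * (1 + 3) * (1 + 5 + 25) * (1 + 7) * (1 + 13) = 3 * 4 * 31 * 8 * 14 = 41664; answer 41664
Stage 3: W2 = 41664; r = 36; cross terms: (3*-6 - -1*-23)=-41, (-1*-13 - 14*-6)=97, (14*27 - -18*-13)=144, (-18*36 - -21*27)=-81, (-21*14 - -27*36)=678, (-27*-23 - 3*14)=579; twice the area = |1376| = 1376; area = 688; boundary points = 1 + 1 + 8 + 3 + 2 + 1 = 16; strictly interior points = area - boundary/2 + 1 = 681; answer 681

681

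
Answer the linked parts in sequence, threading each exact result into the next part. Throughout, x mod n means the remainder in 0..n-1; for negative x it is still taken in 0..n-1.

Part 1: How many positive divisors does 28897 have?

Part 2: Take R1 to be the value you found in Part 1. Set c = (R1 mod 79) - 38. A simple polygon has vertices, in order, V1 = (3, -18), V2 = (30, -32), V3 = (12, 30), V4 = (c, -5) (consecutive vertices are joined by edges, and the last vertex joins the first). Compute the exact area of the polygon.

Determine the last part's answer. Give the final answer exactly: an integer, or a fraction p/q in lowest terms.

3123/2

Part 1: 28897 = 11 * 37 * 71; number of divisors = (1+1) * (1+1) * (1+1) = 8; answer 8
Part 2: R1 = 8; c = -30; cross terms: (3*-32 - 30*-18)=444, (30*30 - 12*-32)=1284, (12*-5 - -30*30)=840, (-30*-18 - 3*-5)=555; twice the area = |3123| = 3123; area = 3123/2; answer 3123/2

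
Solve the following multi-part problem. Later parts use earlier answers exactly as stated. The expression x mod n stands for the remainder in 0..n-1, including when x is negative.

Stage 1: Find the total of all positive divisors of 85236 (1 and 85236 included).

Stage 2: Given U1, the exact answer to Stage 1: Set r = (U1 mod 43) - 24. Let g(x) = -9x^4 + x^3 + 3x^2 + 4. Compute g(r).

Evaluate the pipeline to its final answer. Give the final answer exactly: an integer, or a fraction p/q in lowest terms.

-254341

Stage 1: 85236 = 2^2 * 3 * 7103; sigma = (1 + 2 + 4) * (1 + 3) * (1 + 7103) = 7 * 4 * 7104 = 198912; answer 198912
Stage 2: U1 = 198912; r = 13; -9*(13)^4 + 1*(13)^3 + 3*(13)^2 + 4 = (-257049) + (2197) + (507) + (4) = -254341; answer -254341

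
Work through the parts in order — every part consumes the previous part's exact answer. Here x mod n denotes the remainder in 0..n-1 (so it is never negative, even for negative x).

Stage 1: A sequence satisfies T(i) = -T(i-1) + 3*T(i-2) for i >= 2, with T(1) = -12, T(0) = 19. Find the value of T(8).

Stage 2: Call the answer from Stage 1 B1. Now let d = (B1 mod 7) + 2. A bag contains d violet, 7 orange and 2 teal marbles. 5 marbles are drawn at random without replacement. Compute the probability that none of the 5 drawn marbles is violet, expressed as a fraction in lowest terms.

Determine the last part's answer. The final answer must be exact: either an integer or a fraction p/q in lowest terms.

9/442

Stage 1: T(2) = -1*(-12) + 3*(19) = 69; iterating: T(2)=69, T(3)=-105, T(4)=312, T(5)=-627, T(6)=1563, T(7)=-3444, T(8)=8133; answer 8133
Stage 2: B1 = 8133; d = 8; total draws C(17,5) = 6188; favorable C(9,5) = 126; P = 9/442; answer 9/442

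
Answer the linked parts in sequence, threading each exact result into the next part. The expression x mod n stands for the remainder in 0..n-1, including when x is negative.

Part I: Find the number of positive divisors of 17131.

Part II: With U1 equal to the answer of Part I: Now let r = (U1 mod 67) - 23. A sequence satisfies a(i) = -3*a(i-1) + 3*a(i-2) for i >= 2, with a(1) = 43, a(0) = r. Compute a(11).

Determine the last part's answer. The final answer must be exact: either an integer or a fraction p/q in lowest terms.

Part I: 17131 = 37 * 463; number of divisors = (1+1) * (1+1) = 4; answer 4
Part II: U1 = 4; r = -19; a(2) = -3*(43) + 3*(-19) = -186; iterating: a(2)=-186, a(3)=687, a(4)=-2619, a(5)=9918, a(6)=-37611, a(7)=142587, a(8)=-540594, a(9)=2049543, a(10)=-7770411, a(11)=29459862; answer 29459862

29459862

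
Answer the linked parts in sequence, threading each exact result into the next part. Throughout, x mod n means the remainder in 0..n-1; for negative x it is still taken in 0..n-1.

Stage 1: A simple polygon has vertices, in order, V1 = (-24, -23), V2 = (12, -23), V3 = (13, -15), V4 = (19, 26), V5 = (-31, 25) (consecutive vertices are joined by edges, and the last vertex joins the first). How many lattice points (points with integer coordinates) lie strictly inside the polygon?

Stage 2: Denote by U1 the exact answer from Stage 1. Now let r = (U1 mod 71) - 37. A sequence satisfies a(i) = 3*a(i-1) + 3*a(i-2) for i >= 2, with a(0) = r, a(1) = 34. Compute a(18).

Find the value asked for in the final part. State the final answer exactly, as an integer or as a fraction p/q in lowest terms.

Stage 1: cross terms: (-24*-23 - 12*-23)=828, (12*-15 - 13*-23)=119, (13*26 - 19*-15)=623, (19*25 - -31*26)=1281, (-31*-23 - -24*25)=1313; twice the area = |4164| = 4164; area = 2082; boundary points = 36 + 1 + 1 + 1 + 1 = 40; strictly interior points = area - boundary/2 + 1 = 2063; answer 2063
Stage 2: U1 = 2063; r = -33; a(2) = 3*(34) + 3*(-33) = 3; iterating: a(2)=3, a(3)=111, a(4)=342, a(5)=1359, a(6)=5103, a(7)=19386, a(8)=73467, a(9)=278559, a(10)=1056078, a(11)=4003911, a(12)=15179967, a(13)=57551634, a(14)=218194803, a(15)=827239311, a(16)=3136302342, a(17)=11890624959, a(18)=45080781903; answer 45080781903

45080781903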